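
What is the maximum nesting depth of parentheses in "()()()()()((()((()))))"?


Input: "()()()()()((()((()))))"
Tracking depth:
  Position 0 '(': depth becomes 1
  Position 1 ')': depth becomes 0
  Position 2 '(': depth becomes 1
  Position 3 ')': depth becomes 0
  Position 4 '(': depth becomes 1
  Position 5 ')': depth becomes 0
  Position 6 '(': depth becomes 1
  Position 7 ')': depth becomes 0
  Position 8 '(': depth becomes 1
  Position 9 ')': depth becomes 0
  Position 10 '(': depth becomes 1
  Position 11 '(': depth becomes 2
  Position 12 '(': depth becomes 3
  Position 13 ')': depth becomes 2
  Position 14 '(': depth becomes 3
  Position 15 '(': depth becomes 4
  Position 16 '(': depth becomes 5
  Position 17 ')': depth becomes 4
  Position 18 ')': depth becomes 3
  Position 19 ')': depth becomes 2
  Position 20 ')': depth becomes 1
  Position 21 ')': depth becomes 0
Maximum depth reached: 5

5


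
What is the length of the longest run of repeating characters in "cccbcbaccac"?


Input: "cccbcbaccac"
Scanning for longest run:
  Position 1 ('c'): continues run of 'c', length=2
  Position 2 ('c'): continues run of 'c', length=3
  Position 3 ('b'): new char, reset run to 1
  Position 4 ('c'): new char, reset run to 1
  Position 5 ('b'): new char, reset run to 1
  Position 6 ('a'): new char, reset run to 1
  Position 7 ('c'): new char, reset run to 1
  Position 8 ('c'): continues run of 'c', length=2
  Position 9 ('a'): new char, reset run to 1
  Position 10 ('c'): new char, reset run to 1
Longest run: 'c' with length 3

3


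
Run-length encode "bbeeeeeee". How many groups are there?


Input: bbeeeeeee
Scanning for consecutive runs:
  Group 1: 'b' x 2 (positions 0-1)
  Group 2: 'e' x 7 (positions 2-8)
Total groups: 2

2


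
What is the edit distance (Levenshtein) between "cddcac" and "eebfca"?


Computing edit distance: "cddcac" -> "eebfca"
DP table:
           e    e    b    f    c    a
      0    1    2    3    4    5    6
  c   1    1    2    3    4    4    5
  d   2    2    2    3    4    5    5
  d   3    3    3    3    4    5    6
  c   4    4    4    4    4    4    5
  a   5    5    5    5    5    5    4
  c   6    6    6    6    6    5    5
Edit distance = dp[6][6] = 5

5


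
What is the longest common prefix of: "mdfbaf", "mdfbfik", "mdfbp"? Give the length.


Words: mdfbaf, mdfbfik, mdfbp
  Position 0: all 'm' => match
  Position 1: all 'd' => match
  Position 2: all 'f' => match
  Position 3: all 'b' => match
  Position 4: ('a', 'f', 'p') => mismatch, stop
LCP = "mdfb" (length 4)

4


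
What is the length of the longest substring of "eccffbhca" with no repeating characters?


Input: "eccffbhca"
Sliding window (track last position of each char):
  Position 0 ('e'): window [0,0] length 1 -- new best
  Position 1 ('c'): window [0,1] length 2 -- new best
  Position 2 ('c'): repeat (last at 1), move window start to 2
  Position 2 ('c'): window [2,2] length 1
  Position 3 ('f'): window [2,3] length 2
  Position 4 ('f'): repeat (last at 3), move window start to 4
  Position 4 ('f'): window [4,4] length 1
  Position 5 ('b'): window [4,5] length 2
  Position 6 ('h'): window [4,6] length 3 -- new best
  Position 7 ('c'): window [4,7] length 4 -- new best
  Position 8 ('a'): window [4,8] length 5 -- new best
Longest substring with no repeats: "fbhca" with length 5

5


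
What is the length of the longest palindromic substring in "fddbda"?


Input: "fddbda"
Checking substrings for palindromes:
  [2:5] "dbd" (len 3) => palindrome
  [1:3] "dd" (len 2) => palindrome
Longest palindromic substring: "dbd" with length 3

3


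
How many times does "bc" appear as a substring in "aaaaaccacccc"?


Searching for "bc" in "aaaaaccacccc"
Scanning each position:
  Position 0: "aa" => no
  Position 1: "aa" => no
  Position 2: "aa" => no
  Position 3: "aa" => no
  Position 4: "ac" => no
  Position 5: "cc" => no
  Position 6: "ca" => no
  Position 7: "ac" => no
  Position 8: "cc" => no
  Position 9: "cc" => no
  Position 10: "cc" => no
Total occurrences: 0

0


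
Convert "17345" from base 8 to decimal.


Input: "17345" in base 8
Positional expansion:
  Digit '1' (value 1) x 8^4 = 4096
  Digit '7' (value 7) x 8^3 = 3584
  Digit '3' (value 3) x 8^2 = 192
  Digit '4' (value 4) x 8^1 = 32
  Digit '5' (value 5) x 8^0 = 5
Sum = 7909

7909


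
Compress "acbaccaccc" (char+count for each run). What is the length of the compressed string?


Input: acbaccaccc
Runs:
  'a' x 1 => "a1"
  'c' x 1 => "c1"
  'b' x 1 => "b1"
  'a' x 1 => "a1"
  'c' x 2 => "c2"
  'a' x 1 => "a1"
  'c' x 3 => "c3"
Compressed: "a1c1b1a1c2a1c3"
Compressed length: 14

14


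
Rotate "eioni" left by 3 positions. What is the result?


Input: "eioni", rotate left by 3
First 3 characters: "eio"
Remaining characters: "ni"
Concatenate remaining + first: "ni" + "eio" = "nieio"

nieio


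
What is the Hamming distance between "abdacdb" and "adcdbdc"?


Comparing "abdacdb" and "adcdbdc" position by position:
  Position 0: 'a' vs 'a' => same
  Position 1: 'b' vs 'd' => differ
  Position 2: 'd' vs 'c' => differ
  Position 3: 'a' vs 'd' => differ
  Position 4: 'c' vs 'b' => differ
  Position 5: 'd' vs 'd' => same
  Position 6: 'b' vs 'c' => differ
Total differences (Hamming distance): 5

5


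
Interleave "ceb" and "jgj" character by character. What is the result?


Interleaving "ceb" and "jgj":
  Position 0: 'c' from first, 'j' from second => "cj"
  Position 1: 'e' from first, 'g' from second => "eg"
  Position 2: 'b' from first, 'j' from second => "bj"
Result: cjegbj

cjegbj


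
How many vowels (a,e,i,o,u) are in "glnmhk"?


Input: glnmhk
Checking each character:
  'g' at position 0: consonant
  'l' at position 1: consonant
  'n' at position 2: consonant
  'm' at position 3: consonant
  'h' at position 4: consonant
  'k' at position 5: consonant
Total vowels: 0

0


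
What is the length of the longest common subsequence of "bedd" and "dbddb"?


LCS of "bedd" and "dbddb"
DP table:
           d    b    d    d    b
      0    0    0    0    0    0
  b   0    0    1    1    1    1
  e   0    0    1    1    1    1
  d   0    1    1    2    2    2
  d   0    1    1    2    3    3
LCS length = dp[4][5] = 3

3


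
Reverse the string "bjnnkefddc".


Input: bjnnkefddc
Reading characters right to left:
  Position 9: 'c'
  Position 8: 'd'
  Position 7: 'd'
  Position 6: 'f'
  Position 5: 'e'
  Position 4: 'k'
  Position 3: 'n'
  Position 2: 'n'
  Position 1: 'j'
  Position 0: 'b'
Reversed: cddfeknnjb

cddfeknnjb


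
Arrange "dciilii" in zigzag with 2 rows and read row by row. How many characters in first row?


Zigzag "dciilii" into 2 rows:
Placing characters:
  'd' => row 0
  'c' => row 1
  'i' => row 0
  'i' => row 1
  'l' => row 0
  'i' => row 1
  'i' => row 0
Rows:
  Row 0: "dili"
  Row 1: "cii"
First row length: 4

4


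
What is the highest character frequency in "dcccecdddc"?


Input: dcccecdddc
Character counts:
  'c': 5
  'd': 4
  'e': 1
Maximum frequency: 5

5


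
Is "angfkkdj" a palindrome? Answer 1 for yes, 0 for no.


Input: angfkkdj
Reversed: jdkkfgna
  Compare pos 0 ('a') with pos 7 ('j'): MISMATCH
  Compare pos 1 ('n') with pos 6 ('d'): MISMATCH
  Compare pos 2 ('g') with pos 5 ('k'): MISMATCH
  Compare pos 3 ('f') with pos 4 ('k'): MISMATCH
Result: not a palindrome

0


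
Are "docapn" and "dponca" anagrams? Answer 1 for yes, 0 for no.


Strings: "docapn", "dponca"
Sorted first:  acdnop
Sorted second: acdnop
Sorted forms match => anagrams

1


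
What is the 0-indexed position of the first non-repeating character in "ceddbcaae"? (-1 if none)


Input: ceddbcaae
Character frequencies:
  'a': 2
  'b': 1
  'c': 2
  'd': 2
  'e': 2
Scanning left to right for freq == 1:
  Position 0 ('c'): freq=2, skip
  Position 1 ('e'): freq=2, skip
  Position 2 ('d'): freq=2, skip
  Position 3 ('d'): freq=2, skip
  Position 4 ('b'): unique! => answer = 4

4


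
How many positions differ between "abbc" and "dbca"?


Comparing "abbc" and "dbca" position by position:
  Position 0: 'a' vs 'd' => DIFFER
  Position 1: 'b' vs 'b' => same
  Position 2: 'b' vs 'c' => DIFFER
  Position 3: 'c' vs 'a' => DIFFER
Positions that differ: 3

3


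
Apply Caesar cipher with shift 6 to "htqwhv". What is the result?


Caesar cipher: shift "htqwhv" by 6
  'h' (pos 7) + 6 = pos 13 = 'n'
  't' (pos 19) + 6 = pos 25 = 'z'
  'q' (pos 16) + 6 = pos 22 = 'w'
  'w' (pos 22) + 6 = pos 2 = 'c'
  'h' (pos 7) + 6 = pos 13 = 'n'
  'v' (pos 21) + 6 = pos 1 = 'b'
Result: nzwcnb

nzwcnb


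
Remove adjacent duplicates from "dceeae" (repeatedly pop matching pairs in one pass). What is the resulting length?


Input: dceeae
Stack-based adjacent duplicate removal:
  Read 'd': push. Stack: d
  Read 'c': push. Stack: dc
  Read 'e': push. Stack: dce
  Read 'e': matches stack top 'e' => pop. Stack: dc
  Read 'a': push. Stack: dca
  Read 'e': push. Stack: dcae
Final stack: "dcae" (length 4)

4


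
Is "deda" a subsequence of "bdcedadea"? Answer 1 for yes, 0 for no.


Check if "deda" is a subsequence of "bdcedadea"
Greedy scan:
  Position 0 ('b'): no match needed
  Position 1 ('d'): matches sub[0] = 'd'
  Position 2 ('c'): no match needed
  Position 3 ('e'): matches sub[1] = 'e'
  Position 4 ('d'): matches sub[2] = 'd'
  Position 5 ('a'): matches sub[3] = 'a'
  Position 6 ('d'): no match needed
  Position 7 ('e'): no match needed
  Position 8 ('a'): no match needed
All 4 characters matched => is a subsequence

1


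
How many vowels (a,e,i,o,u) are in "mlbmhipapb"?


Input: mlbmhipapb
Checking each character:
  'm' at position 0: consonant
  'l' at position 1: consonant
  'b' at position 2: consonant
  'm' at position 3: consonant
  'h' at position 4: consonant
  'i' at position 5: vowel (running total: 1)
  'p' at position 6: consonant
  'a' at position 7: vowel (running total: 2)
  'p' at position 8: consonant
  'b' at position 9: consonant
Total vowels: 2

2


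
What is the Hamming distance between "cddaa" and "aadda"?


Comparing "cddaa" and "aadda" position by position:
  Position 0: 'c' vs 'a' => differ
  Position 1: 'd' vs 'a' => differ
  Position 2: 'd' vs 'd' => same
  Position 3: 'a' vs 'd' => differ
  Position 4: 'a' vs 'a' => same
Total differences (Hamming distance): 3

3


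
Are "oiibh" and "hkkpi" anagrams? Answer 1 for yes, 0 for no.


Strings: "oiibh", "hkkpi"
Sorted first:  bhiio
Sorted second: hikkp
Differ at position 0: 'b' vs 'h' => not anagrams

0


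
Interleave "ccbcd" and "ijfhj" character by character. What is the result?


Interleaving "ccbcd" and "ijfhj":
  Position 0: 'c' from first, 'i' from second => "ci"
  Position 1: 'c' from first, 'j' from second => "cj"
  Position 2: 'b' from first, 'f' from second => "bf"
  Position 3: 'c' from first, 'h' from second => "ch"
  Position 4: 'd' from first, 'j' from second => "dj"
Result: cicjbfchdj

cicjbfchdj


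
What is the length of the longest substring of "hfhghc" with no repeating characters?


Input: "hfhghc"
Sliding window (track last position of each char):
  Position 0 ('h'): window [0,0] length 1 -- new best
  Position 1 ('f'): window [0,1] length 2 -- new best
  Position 2 ('h'): repeat (last at 0), move window start to 1
  Position 2 ('h'): window [1,2] length 2
  Position 3 ('g'): window [1,3] length 3 -- new best
  Position 4 ('h'): repeat (last at 2), move window start to 3
  Position 4 ('h'): window [3,4] length 2
  Position 5 ('c'): window [3,5] length 3
Longest substring with no repeats: "fhg" with length 3

3


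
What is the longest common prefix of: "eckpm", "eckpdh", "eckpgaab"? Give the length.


Words: eckpm, eckpdh, eckpgaab
  Position 0: all 'e' => match
  Position 1: all 'c' => match
  Position 2: all 'k' => match
  Position 3: all 'p' => match
  Position 4: ('m', 'd', 'g') => mismatch, stop
LCP = "eckp" (length 4)

4


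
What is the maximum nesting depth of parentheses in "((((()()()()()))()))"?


Input: "((((()()()()()))()))"
Tracking depth:
  Position 0 '(': depth becomes 1
  Position 1 '(': depth becomes 2
  Position 2 '(': depth becomes 3
  Position 3 '(': depth becomes 4
  Position 4 '(': depth becomes 5
  Position 5 ')': depth becomes 4
  Position 6 '(': depth becomes 5
  Position 7 ')': depth becomes 4
  Position 8 '(': depth becomes 5
  Position 9 ')': depth becomes 4
  Position 10 '(': depth becomes 5
  Position 11 ')': depth becomes 4
  Position 12 '(': depth becomes 5
  Position 13 ')': depth becomes 4
  Position 14 ')': depth becomes 3
  Position 15 ')': depth becomes 2
  Position 16 '(': depth becomes 3
  Position 17 ')': depth becomes 2
  Position 18 ')': depth becomes 1
  Position 19 ')': depth becomes 0
Maximum depth reached: 5

5


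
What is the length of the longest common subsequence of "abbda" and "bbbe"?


LCS of "abbda" and "bbbe"
DP table:
           b    b    b    e
      0    0    0    0    0
  a   0    0    0    0    0
  b   0    1    1    1    1
  b   0    1    2    2    2
  d   0    1    2    2    2
  a   0    1    2    2    2
LCS length = dp[5][4] = 2

2


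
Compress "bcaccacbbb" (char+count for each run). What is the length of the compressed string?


Input: bcaccacbbb
Runs:
  'b' x 1 => "b1"
  'c' x 1 => "c1"
  'a' x 1 => "a1"
  'c' x 2 => "c2"
  'a' x 1 => "a1"
  'c' x 1 => "c1"
  'b' x 3 => "b3"
Compressed: "b1c1a1c2a1c1b3"
Compressed length: 14

14


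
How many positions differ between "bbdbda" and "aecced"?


Comparing "bbdbda" and "aecced" position by position:
  Position 0: 'b' vs 'a' => DIFFER
  Position 1: 'b' vs 'e' => DIFFER
  Position 2: 'd' vs 'c' => DIFFER
  Position 3: 'b' vs 'c' => DIFFER
  Position 4: 'd' vs 'e' => DIFFER
  Position 5: 'a' vs 'd' => DIFFER
Positions that differ: 6

6


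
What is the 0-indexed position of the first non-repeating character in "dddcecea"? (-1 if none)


Input: dddcecea
Character frequencies:
  'a': 1
  'c': 2
  'd': 3
  'e': 2
Scanning left to right for freq == 1:
  Position 0 ('d'): freq=3, skip
  Position 1 ('d'): freq=3, skip
  Position 2 ('d'): freq=3, skip
  Position 3 ('c'): freq=2, skip
  Position 4 ('e'): freq=2, skip
  Position 5 ('c'): freq=2, skip
  Position 6 ('e'): freq=2, skip
  Position 7 ('a'): unique! => answer = 7

7


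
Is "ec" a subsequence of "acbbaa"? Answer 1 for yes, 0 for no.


Check if "ec" is a subsequence of "acbbaa"
Greedy scan:
  Position 0 ('a'): no match needed
  Position 1 ('c'): no match needed
  Position 2 ('b'): no match needed
  Position 3 ('b'): no match needed
  Position 4 ('a'): no match needed
  Position 5 ('a'): no match needed
Only matched 0/2 characters => not a subsequence

0


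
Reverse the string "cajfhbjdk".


Input: cajfhbjdk
Reading characters right to left:
  Position 8: 'k'
  Position 7: 'd'
  Position 6: 'j'
  Position 5: 'b'
  Position 4: 'h'
  Position 3: 'f'
  Position 2: 'j'
  Position 1: 'a'
  Position 0: 'c'
Reversed: kdjbhfjac

kdjbhfjac


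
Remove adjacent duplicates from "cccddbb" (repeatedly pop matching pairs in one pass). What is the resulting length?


Input: cccddbb
Stack-based adjacent duplicate removal:
  Read 'c': push. Stack: c
  Read 'c': matches stack top 'c' => pop. Stack: (empty)
  Read 'c': push. Stack: c
  Read 'd': push. Stack: cd
  Read 'd': matches stack top 'd' => pop. Stack: c
  Read 'b': push. Stack: cb
  Read 'b': matches stack top 'b' => pop. Stack: c
Final stack: "c" (length 1)

1


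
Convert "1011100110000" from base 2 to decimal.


Input: "1011100110000" in base 2
Positional expansion:
  Digit '1' (value 1) x 2^12 = 4096
  Digit '0' (value 0) x 2^11 = 0
  Digit '1' (value 1) x 2^10 = 1024
  Digit '1' (value 1) x 2^9 = 512
  Digit '1' (value 1) x 2^8 = 256
  Digit '0' (value 0) x 2^7 = 0
  Digit '0' (value 0) x 2^6 = 0
  Digit '1' (value 1) x 2^5 = 32
  Digit '1' (value 1) x 2^4 = 16
  Digit '0' (value 0) x 2^3 = 0
  Digit '0' (value 0) x 2^2 = 0
  Digit '0' (value 0) x 2^1 = 0
  Digit '0' (value 0) x 2^0 = 0
Sum = 5936

5936


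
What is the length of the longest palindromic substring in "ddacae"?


Input: "ddacae"
Checking substrings for palindromes:
  [2:5] "aca" (len 3) => palindrome
  [0:2] "dd" (len 2) => palindrome
Longest palindromic substring: "aca" with length 3

3


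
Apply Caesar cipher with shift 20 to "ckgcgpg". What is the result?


Caesar cipher: shift "ckgcgpg" by 20
  'c' (pos 2) + 20 = pos 22 = 'w'
  'k' (pos 10) + 20 = pos 4 = 'e'
  'g' (pos 6) + 20 = pos 0 = 'a'
  'c' (pos 2) + 20 = pos 22 = 'w'
  'g' (pos 6) + 20 = pos 0 = 'a'
  'p' (pos 15) + 20 = pos 9 = 'j'
  'g' (pos 6) + 20 = pos 0 = 'a'
Result: weawaja

weawaja


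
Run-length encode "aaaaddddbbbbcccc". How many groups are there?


Input: aaaaddddbbbbcccc
Scanning for consecutive runs:
  Group 1: 'a' x 4 (positions 0-3)
  Group 2: 'd' x 4 (positions 4-7)
  Group 3: 'b' x 4 (positions 8-11)
  Group 4: 'c' x 4 (positions 12-15)
Total groups: 4

4


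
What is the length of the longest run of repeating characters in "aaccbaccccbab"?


Input: "aaccbaccccbab"
Scanning for longest run:
  Position 1 ('a'): continues run of 'a', length=2
  Position 2 ('c'): new char, reset run to 1
  Position 3 ('c'): continues run of 'c', length=2
  Position 4 ('b'): new char, reset run to 1
  Position 5 ('a'): new char, reset run to 1
  Position 6 ('c'): new char, reset run to 1
  Position 7 ('c'): continues run of 'c', length=2
  Position 8 ('c'): continues run of 'c', length=3
  Position 9 ('c'): continues run of 'c', length=4
  Position 10 ('b'): new char, reset run to 1
  Position 11 ('a'): new char, reset run to 1
  Position 12 ('b'): new char, reset run to 1
Longest run: 'c' with length 4

4


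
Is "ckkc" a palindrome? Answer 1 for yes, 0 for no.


Input: ckkc
Reversed: ckkc
  Compare pos 0 ('c') with pos 3 ('c'): match
  Compare pos 1 ('k') with pos 2 ('k'): match
Result: palindrome

1


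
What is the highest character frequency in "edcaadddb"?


Input: edcaadddb
Character counts:
  'a': 2
  'b': 1
  'c': 1
  'd': 4
  'e': 1
Maximum frequency: 4

4


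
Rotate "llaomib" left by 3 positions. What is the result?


Input: "llaomib", rotate left by 3
First 3 characters: "lla"
Remaining characters: "omib"
Concatenate remaining + first: "omib" + "lla" = "omiblla"

omiblla


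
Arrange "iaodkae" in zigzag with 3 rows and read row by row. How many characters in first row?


Zigzag "iaodkae" into 3 rows:
Placing characters:
  'i' => row 0
  'a' => row 1
  'o' => row 2
  'd' => row 1
  'k' => row 0
  'a' => row 1
  'e' => row 2
Rows:
  Row 0: "ik"
  Row 1: "ada"
  Row 2: "oe"
First row length: 2

2


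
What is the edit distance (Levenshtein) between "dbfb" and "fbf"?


Computing edit distance: "dbfb" -> "fbf"
DP table:
           f    b    f
      0    1    2    3
  d   1    1    2    3
  b   2    2    1    2
  f   3    2    2    1
  b   4    3    2    2
Edit distance = dp[4][3] = 2

2


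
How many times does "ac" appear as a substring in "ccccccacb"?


Searching for "ac" in "ccccccacb"
Scanning each position:
  Position 0: "cc" => no
  Position 1: "cc" => no
  Position 2: "cc" => no
  Position 3: "cc" => no
  Position 4: "cc" => no
  Position 5: "ca" => no
  Position 6: "ac" => MATCH
  Position 7: "cb" => no
Total occurrences: 1

1


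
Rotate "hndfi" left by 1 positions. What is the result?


Input: "hndfi", rotate left by 1
First 1 characters: "h"
Remaining characters: "ndfi"
Concatenate remaining + first: "ndfi" + "h" = "ndfih"

ndfih


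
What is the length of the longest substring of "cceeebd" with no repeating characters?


Input: "cceeebd"
Sliding window (track last position of each char):
  Position 0 ('c'): window [0,0] length 1 -- new best
  Position 1 ('c'): repeat (last at 0), move window start to 1
  Position 1 ('c'): window [1,1] length 1
  Position 2 ('e'): window [1,2] length 2 -- new best
  Position 3 ('e'): repeat (last at 2), move window start to 3
  Position 3 ('e'): window [3,3] length 1
  Position 4 ('e'): repeat (last at 3), move window start to 4
  Position 4 ('e'): window [4,4] length 1
  Position 5 ('b'): window [4,5] length 2
  Position 6 ('d'): window [4,6] length 3 -- new best
Longest substring with no repeats: "ebd" with length 3

3


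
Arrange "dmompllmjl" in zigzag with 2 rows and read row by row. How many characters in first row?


Zigzag "dmompllmjl" into 2 rows:
Placing characters:
  'd' => row 0
  'm' => row 1
  'o' => row 0
  'm' => row 1
  'p' => row 0
  'l' => row 1
  'l' => row 0
  'm' => row 1
  'j' => row 0
  'l' => row 1
Rows:
  Row 0: "doplj"
  Row 1: "mmlml"
First row length: 5

5


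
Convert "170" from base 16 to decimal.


Input: "170" in base 16
Positional expansion:
  Digit '1' (value 1) x 16^2 = 256
  Digit '7' (value 7) x 16^1 = 112
  Digit '0' (value 0) x 16^0 = 0
Sum = 368

368


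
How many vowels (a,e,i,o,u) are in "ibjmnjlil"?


Input: ibjmnjlil
Checking each character:
  'i' at position 0: vowel (running total: 1)
  'b' at position 1: consonant
  'j' at position 2: consonant
  'm' at position 3: consonant
  'n' at position 4: consonant
  'j' at position 5: consonant
  'l' at position 6: consonant
  'i' at position 7: vowel (running total: 2)
  'l' at position 8: consonant
Total vowels: 2

2


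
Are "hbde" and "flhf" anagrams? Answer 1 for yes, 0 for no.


Strings: "hbde", "flhf"
Sorted first:  bdeh
Sorted second: ffhl
Differ at position 0: 'b' vs 'f' => not anagrams

0


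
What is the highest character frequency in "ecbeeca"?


Input: ecbeeca
Character counts:
  'a': 1
  'b': 1
  'c': 2
  'e': 3
Maximum frequency: 3

3


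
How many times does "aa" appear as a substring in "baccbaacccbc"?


Searching for "aa" in "baccbaacccbc"
Scanning each position:
  Position 0: "ba" => no
  Position 1: "ac" => no
  Position 2: "cc" => no
  Position 3: "cb" => no
  Position 4: "ba" => no
  Position 5: "aa" => MATCH
  Position 6: "ac" => no
  Position 7: "cc" => no
  Position 8: "cc" => no
  Position 9: "cb" => no
  Position 10: "bc" => no
Total occurrences: 1

1


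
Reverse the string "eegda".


Input: eegda
Reading characters right to left:
  Position 4: 'a'
  Position 3: 'd'
  Position 2: 'g'
  Position 1: 'e'
  Position 0: 'e'
Reversed: adgee

adgee


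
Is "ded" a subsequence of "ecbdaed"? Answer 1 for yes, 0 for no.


Check if "ded" is a subsequence of "ecbdaed"
Greedy scan:
  Position 0 ('e'): no match needed
  Position 1 ('c'): no match needed
  Position 2 ('b'): no match needed
  Position 3 ('d'): matches sub[0] = 'd'
  Position 4 ('a'): no match needed
  Position 5 ('e'): matches sub[1] = 'e'
  Position 6 ('d'): matches sub[2] = 'd'
All 3 characters matched => is a subsequence

1


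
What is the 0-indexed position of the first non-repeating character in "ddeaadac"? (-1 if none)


Input: ddeaadac
Character frequencies:
  'a': 3
  'c': 1
  'd': 3
  'e': 1
Scanning left to right for freq == 1:
  Position 0 ('d'): freq=3, skip
  Position 1 ('d'): freq=3, skip
  Position 2 ('e'): unique! => answer = 2

2


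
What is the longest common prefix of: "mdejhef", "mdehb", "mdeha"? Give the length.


Words: mdejhef, mdehb, mdeha
  Position 0: all 'm' => match
  Position 1: all 'd' => match
  Position 2: all 'e' => match
  Position 3: ('j', 'h', 'h') => mismatch, stop
LCP = "mde" (length 3)

3


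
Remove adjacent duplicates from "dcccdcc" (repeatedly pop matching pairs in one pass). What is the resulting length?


Input: dcccdcc
Stack-based adjacent duplicate removal:
  Read 'd': push. Stack: d
  Read 'c': push. Stack: dc
  Read 'c': matches stack top 'c' => pop. Stack: d
  Read 'c': push. Stack: dc
  Read 'd': push. Stack: dcd
  Read 'c': push. Stack: dcdc
  Read 'c': matches stack top 'c' => pop. Stack: dcd
Final stack: "dcd" (length 3)

3


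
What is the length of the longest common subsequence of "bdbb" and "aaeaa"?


LCS of "bdbb" and "aaeaa"
DP table:
           a    a    e    a    a
      0    0    0    0    0    0
  b   0    0    0    0    0    0
  d   0    0    0    0    0    0
  b   0    0    0    0    0    0
  b   0    0    0    0    0    0
LCS length = dp[4][5] = 0

0


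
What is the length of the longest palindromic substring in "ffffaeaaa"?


Input: "ffffaeaaa"
Checking substrings for palindromes:
  [0:4] "ffff" (len 4) => palindrome
  [0:3] "fff" (len 3) => palindrome
  [1:4] "fff" (len 3) => palindrome
  [4:7] "aea" (len 3) => palindrome
  [6:9] "aaa" (len 3) => palindrome
  [0:2] "ff" (len 2) => palindrome
Longest palindromic substring: "ffff" with length 4

4


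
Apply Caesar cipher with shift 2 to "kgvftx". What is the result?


Caesar cipher: shift "kgvftx" by 2
  'k' (pos 10) + 2 = pos 12 = 'm'
  'g' (pos 6) + 2 = pos 8 = 'i'
  'v' (pos 21) + 2 = pos 23 = 'x'
  'f' (pos 5) + 2 = pos 7 = 'h'
  't' (pos 19) + 2 = pos 21 = 'v'
  'x' (pos 23) + 2 = pos 25 = 'z'
Result: mixhvz

mixhvz


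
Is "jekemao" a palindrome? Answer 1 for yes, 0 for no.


Input: jekemao
Reversed: oamekej
  Compare pos 0 ('j') with pos 6 ('o'): MISMATCH
  Compare pos 1 ('e') with pos 5 ('a'): MISMATCH
  Compare pos 2 ('k') with pos 4 ('m'): MISMATCH
Result: not a palindrome

0


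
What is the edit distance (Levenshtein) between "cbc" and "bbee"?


Computing edit distance: "cbc" -> "bbee"
DP table:
           b    b    e    e
      0    1    2    3    4
  c   1    1    2    3    4
  b   2    1    1    2    3
  c   3    2    2    2    3
Edit distance = dp[3][4] = 3

3


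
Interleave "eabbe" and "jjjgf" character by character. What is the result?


Interleaving "eabbe" and "jjjgf":
  Position 0: 'e' from first, 'j' from second => "ej"
  Position 1: 'a' from first, 'j' from second => "aj"
  Position 2: 'b' from first, 'j' from second => "bj"
  Position 3: 'b' from first, 'g' from second => "bg"
  Position 4: 'e' from first, 'f' from second => "ef"
Result: ejajbjbgef

ejajbjbgef


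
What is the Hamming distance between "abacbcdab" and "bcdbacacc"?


Comparing "abacbcdab" and "bcdbacacc" position by position:
  Position 0: 'a' vs 'b' => differ
  Position 1: 'b' vs 'c' => differ
  Position 2: 'a' vs 'd' => differ
  Position 3: 'c' vs 'b' => differ
  Position 4: 'b' vs 'a' => differ
  Position 5: 'c' vs 'c' => same
  Position 6: 'd' vs 'a' => differ
  Position 7: 'a' vs 'c' => differ
  Position 8: 'b' vs 'c' => differ
Total differences (Hamming distance): 8

8


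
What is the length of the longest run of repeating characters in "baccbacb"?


Input: "baccbacb"
Scanning for longest run:
  Position 1 ('a'): new char, reset run to 1
  Position 2 ('c'): new char, reset run to 1
  Position 3 ('c'): continues run of 'c', length=2
  Position 4 ('b'): new char, reset run to 1
  Position 5 ('a'): new char, reset run to 1
  Position 6 ('c'): new char, reset run to 1
  Position 7 ('b'): new char, reset run to 1
Longest run: 'c' with length 2

2


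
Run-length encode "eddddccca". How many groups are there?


Input: eddddccca
Scanning for consecutive runs:
  Group 1: 'e' x 1 (positions 0-0)
  Group 2: 'd' x 4 (positions 1-4)
  Group 3: 'c' x 3 (positions 5-7)
  Group 4: 'a' x 1 (positions 8-8)
Total groups: 4

4


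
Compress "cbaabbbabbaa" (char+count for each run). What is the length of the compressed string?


Input: cbaabbbabbaa
Runs:
  'c' x 1 => "c1"
  'b' x 1 => "b1"
  'a' x 2 => "a2"
  'b' x 3 => "b3"
  'a' x 1 => "a1"
  'b' x 2 => "b2"
  'a' x 2 => "a2"
Compressed: "c1b1a2b3a1b2a2"
Compressed length: 14

14


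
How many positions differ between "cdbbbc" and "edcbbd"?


Comparing "cdbbbc" and "edcbbd" position by position:
  Position 0: 'c' vs 'e' => DIFFER
  Position 1: 'd' vs 'd' => same
  Position 2: 'b' vs 'c' => DIFFER
  Position 3: 'b' vs 'b' => same
  Position 4: 'b' vs 'b' => same
  Position 5: 'c' vs 'd' => DIFFER
Positions that differ: 3

3


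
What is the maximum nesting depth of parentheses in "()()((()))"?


Input: "()()((()))"
Tracking depth:
  Position 0 '(': depth becomes 1
  Position 1 ')': depth becomes 0
  Position 2 '(': depth becomes 1
  Position 3 ')': depth becomes 0
  Position 4 '(': depth becomes 1
  Position 5 '(': depth becomes 2
  Position 6 '(': depth becomes 3
  Position 7 ')': depth becomes 2
  Position 8 ')': depth becomes 1
  Position 9 ')': depth becomes 0
Maximum depth reached: 3

3


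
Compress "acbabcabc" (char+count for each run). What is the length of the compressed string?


Input: acbabcabc
Runs:
  'a' x 1 => "a1"
  'c' x 1 => "c1"
  'b' x 1 => "b1"
  'a' x 1 => "a1"
  'b' x 1 => "b1"
  'c' x 1 => "c1"
  'a' x 1 => "a1"
  'b' x 1 => "b1"
  'c' x 1 => "c1"
Compressed: "a1c1b1a1b1c1a1b1c1"
Compressed length: 18

18


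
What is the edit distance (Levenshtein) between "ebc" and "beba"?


Computing edit distance: "ebc" -> "beba"
DP table:
           b    e    b    a
      0    1    2    3    4
  e   1    1    1    2    3
  b   2    1    2    1    2
  c   3    2    2    2    2
Edit distance = dp[3][4] = 2

2


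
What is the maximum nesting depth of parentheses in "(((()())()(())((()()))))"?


Input: "(((()())()(())((()()))))"
Tracking depth:
  Position 0 '(': depth becomes 1
  Position 1 '(': depth becomes 2
  Position 2 '(': depth becomes 3
  Position 3 '(': depth becomes 4
  Position 4 ')': depth becomes 3
  Position 5 '(': depth becomes 4
  Position 6 ')': depth becomes 3
  Position 7 ')': depth becomes 2
  Position 8 '(': depth becomes 3
  Position 9 ')': depth becomes 2
  Position 10 '(': depth becomes 3
  Position 11 '(': depth becomes 4
  Position 12 ')': depth becomes 3
  Position 13 ')': depth becomes 2
  Position 14 '(': depth becomes 3
  Position 15 '(': depth becomes 4
  Position 16 '(': depth becomes 5
  Position 17 ')': depth becomes 4
  Position 18 '(': depth becomes 5
  Position 19 ')': depth becomes 4
  Position 20 ')': depth becomes 3
  Position 21 ')': depth becomes 2
  Position 22 ')': depth becomes 1
  Position 23 ')': depth becomes 0
Maximum depth reached: 5

5


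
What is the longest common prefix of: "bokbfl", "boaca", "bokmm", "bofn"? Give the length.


Words: bokbfl, boaca, bokmm, bofn
  Position 0: all 'b' => match
  Position 1: all 'o' => match
  Position 2: ('k', 'a', 'k', 'f') => mismatch, stop
LCP = "bo" (length 2)

2


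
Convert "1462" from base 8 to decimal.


Input: "1462" in base 8
Positional expansion:
  Digit '1' (value 1) x 8^3 = 512
  Digit '4' (value 4) x 8^2 = 256
  Digit '6' (value 6) x 8^1 = 48
  Digit '2' (value 2) x 8^0 = 2
Sum = 818

818


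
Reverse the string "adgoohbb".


Input: adgoohbb
Reading characters right to left:
  Position 7: 'b'
  Position 6: 'b'
  Position 5: 'h'
  Position 4: 'o'
  Position 3: 'o'
  Position 2: 'g'
  Position 1: 'd'
  Position 0: 'a'
Reversed: bbhoogda

bbhoogda


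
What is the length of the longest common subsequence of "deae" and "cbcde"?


LCS of "deae" and "cbcde"
DP table:
           c    b    c    d    e
      0    0    0    0    0    0
  d   0    0    0    0    1    1
  e   0    0    0    0    1    2
  a   0    0    0    0    1    2
  e   0    0    0    0    1    2
LCS length = dp[4][5] = 2

2


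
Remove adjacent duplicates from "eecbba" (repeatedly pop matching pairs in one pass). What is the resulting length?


Input: eecbba
Stack-based adjacent duplicate removal:
  Read 'e': push. Stack: e
  Read 'e': matches stack top 'e' => pop. Stack: (empty)
  Read 'c': push. Stack: c
  Read 'b': push. Stack: cb
  Read 'b': matches stack top 'b' => pop. Stack: c
  Read 'a': push. Stack: ca
Final stack: "ca" (length 2)

2


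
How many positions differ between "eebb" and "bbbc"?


Comparing "eebb" and "bbbc" position by position:
  Position 0: 'e' vs 'b' => DIFFER
  Position 1: 'e' vs 'b' => DIFFER
  Position 2: 'b' vs 'b' => same
  Position 3: 'b' vs 'c' => DIFFER
Positions that differ: 3

3


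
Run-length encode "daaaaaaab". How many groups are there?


Input: daaaaaaab
Scanning for consecutive runs:
  Group 1: 'd' x 1 (positions 0-0)
  Group 2: 'a' x 7 (positions 1-7)
  Group 3: 'b' x 1 (positions 8-8)
Total groups: 3

3


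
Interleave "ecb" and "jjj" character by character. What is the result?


Interleaving "ecb" and "jjj":
  Position 0: 'e' from first, 'j' from second => "ej"
  Position 1: 'c' from first, 'j' from second => "cj"
  Position 2: 'b' from first, 'j' from second => "bj"
Result: ejcjbj

ejcjbj


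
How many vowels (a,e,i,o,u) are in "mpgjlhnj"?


Input: mpgjlhnj
Checking each character:
  'm' at position 0: consonant
  'p' at position 1: consonant
  'g' at position 2: consonant
  'j' at position 3: consonant
  'l' at position 4: consonant
  'h' at position 5: consonant
  'n' at position 6: consonant
  'j' at position 7: consonant
Total vowels: 0

0


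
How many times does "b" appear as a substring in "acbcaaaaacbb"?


Searching for "b" in "acbcaaaaacbb"
Scanning each position:
  Position 0: "a" => no
  Position 1: "c" => no
  Position 2: "b" => MATCH
  Position 3: "c" => no
  Position 4: "a" => no
  Position 5: "a" => no
  Position 6: "a" => no
  Position 7: "a" => no
  Position 8: "a" => no
  Position 9: "c" => no
  Position 10: "b" => MATCH
  Position 11: "b" => MATCH
Total occurrences: 3

3


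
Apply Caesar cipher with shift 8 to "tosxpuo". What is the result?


Caesar cipher: shift "tosxpuo" by 8
  't' (pos 19) + 8 = pos 1 = 'b'
  'o' (pos 14) + 8 = pos 22 = 'w'
  's' (pos 18) + 8 = pos 0 = 'a'
  'x' (pos 23) + 8 = pos 5 = 'f'
  'p' (pos 15) + 8 = pos 23 = 'x'
  'u' (pos 20) + 8 = pos 2 = 'c'
  'o' (pos 14) + 8 = pos 22 = 'w'
Result: bwafxcw

bwafxcw


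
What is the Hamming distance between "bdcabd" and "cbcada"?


Comparing "bdcabd" and "cbcada" position by position:
  Position 0: 'b' vs 'c' => differ
  Position 1: 'd' vs 'b' => differ
  Position 2: 'c' vs 'c' => same
  Position 3: 'a' vs 'a' => same
  Position 4: 'b' vs 'd' => differ
  Position 5: 'd' vs 'a' => differ
Total differences (Hamming distance): 4

4


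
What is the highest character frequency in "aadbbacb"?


Input: aadbbacb
Character counts:
  'a': 3
  'b': 3
  'c': 1
  'd': 1
Maximum frequency: 3

3


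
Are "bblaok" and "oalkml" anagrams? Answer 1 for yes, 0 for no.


Strings: "bblaok", "oalkml"
Sorted first:  abbklo
Sorted second: akllmo
Differ at position 1: 'b' vs 'k' => not anagrams

0


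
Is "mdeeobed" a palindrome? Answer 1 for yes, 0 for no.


Input: mdeeobed
Reversed: deboeedm
  Compare pos 0 ('m') with pos 7 ('d'): MISMATCH
  Compare pos 1 ('d') with pos 6 ('e'): MISMATCH
  Compare pos 2 ('e') with pos 5 ('b'): MISMATCH
  Compare pos 3 ('e') with pos 4 ('o'): MISMATCH
Result: not a palindrome

0


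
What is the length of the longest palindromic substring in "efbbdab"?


Input: "efbbdab"
Checking substrings for palindromes:
  [2:4] "bb" (len 2) => palindrome
Longest palindromic substring: "bb" with length 2

2


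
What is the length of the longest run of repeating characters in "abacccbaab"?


Input: "abacccbaab"
Scanning for longest run:
  Position 1 ('b'): new char, reset run to 1
  Position 2 ('a'): new char, reset run to 1
  Position 3 ('c'): new char, reset run to 1
  Position 4 ('c'): continues run of 'c', length=2
  Position 5 ('c'): continues run of 'c', length=3
  Position 6 ('b'): new char, reset run to 1
  Position 7 ('a'): new char, reset run to 1
  Position 8 ('a'): continues run of 'a', length=2
  Position 9 ('b'): new char, reset run to 1
Longest run: 'c' with length 3

3


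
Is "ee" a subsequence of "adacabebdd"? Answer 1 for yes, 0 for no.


Check if "ee" is a subsequence of "adacabebdd"
Greedy scan:
  Position 0 ('a'): no match needed
  Position 1 ('d'): no match needed
  Position 2 ('a'): no match needed
  Position 3 ('c'): no match needed
  Position 4 ('a'): no match needed
  Position 5 ('b'): no match needed
  Position 6 ('e'): matches sub[0] = 'e'
  Position 7 ('b'): no match needed
  Position 8 ('d'): no match needed
  Position 9 ('d'): no match needed
Only matched 1/2 characters => not a subsequence

0


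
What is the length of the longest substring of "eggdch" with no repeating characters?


Input: "eggdch"
Sliding window (track last position of each char):
  Position 0 ('e'): window [0,0] length 1 -- new best
  Position 1 ('g'): window [0,1] length 2 -- new best
  Position 2 ('g'): repeat (last at 1), move window start to 2
  Position 2 ('g'): window [2,2] length 1
  Position 3 ('d'): window [2,3] length 2
  Position 4 ('c'): window [2,4] length 3 -- new best
  Position 5 ('h'): window [2,5] length 4 -- new best
Longest substring with no repeats: "gdch" with length 4

4


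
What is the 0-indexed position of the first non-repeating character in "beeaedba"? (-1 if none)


Input: beeaedba
Character frequencies:
  'a': 2
  'b': 2
  'd': 1
  'e': 3
Scanning left to right for freq == 1:
  Position 0 ('b'): freq=2, skip
  Position 1 ('e'): freq=3, skip
  Position 2 ('e'): freq=3, skip
  Position 3 ('a'): freq=2, skip
  Position 4 ('e'): freq=3, skip
  Position 5 ('d'): unique! => answer = 5

5


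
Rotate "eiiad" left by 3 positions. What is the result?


Input: "eiiad", rotate left by 3
First 3 characters: "eii"
Remaining characters: "ad"
Concatenate remaining + first: "ad" + "eii" = "adeii"

adeii


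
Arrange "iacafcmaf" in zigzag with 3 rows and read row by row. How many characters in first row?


Zigzag "iacafcmaf" into 3 rows:
Placing characters:
  'i' => row 0
  'a' => row 1
  'c' => row 2
  'a' => row 1
  'f' => row 0
  'c' => row 1
  'm' => row 2
  'a' => row 1
  'f' => row 0
Rows:
  Row 0: "iff"
  Row 1: "aaca"
  Row 2: "cm"
First row length: 3

3


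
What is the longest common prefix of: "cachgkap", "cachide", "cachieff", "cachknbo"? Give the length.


Words: cachgkap, cachide, cachieff, cachknbo
  Position 0: all 'c' => match
  Position 1: all 'a' => match
  Position 2: all 'c' => match
  Position 3: all 'h' => match
  Position 4: ('g', 'i', 'i', 'k') => mismatch, stop
LCP = "cach" (length 4)

4


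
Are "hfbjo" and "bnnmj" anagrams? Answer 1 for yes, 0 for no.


Strings: "hfbjo", "bnnmj"
Sorted first:  bfhjo
Sorted second: bjmnn
Differ at position 1: 'f' vs 'j' => not anagrams

0


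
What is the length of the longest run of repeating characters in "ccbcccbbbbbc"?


Input: "ccbcccbbbbbc"
Scanning for longest run:
  Position 1 ('c'): continues run of 'c', length=2
  Position 2 ('b'): new char, reset run to 1
  Position 3 ('c'): new char, reset run to 1
  Position 4 ('c'): continues run of 'c', length=2
  Position 5 ('c'): continues run of 'c', length=3
  Position 6 ('b'): new char, reset run to 1
  Position 7 ('b'): continues run of 'b', length=2
  Position 8 ('b'): continues run of 'b', length=3
  Position 9 ('b'): continues run of 'b', length=4
  Position 10 ('b'): continues run of 'b', length=5
  Position 11 ('c'): new char, reset run to 1
Longest run: 'b' with length 5

5


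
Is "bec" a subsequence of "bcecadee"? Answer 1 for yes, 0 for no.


Check if "bec" is a subsequence of "bcecadee"
Greedy scan:
  Position 0 ('b'): matches sub[0] = 'b'
  Position 1 ('c'): no match needed
  Position 2 ('e'): matches sub[1] = 'e'
  Position 3 ('c'): matches sub[2] = 'c'
  Position 4 ('a'): no match needed
  Position 5 ('d'): no match needed
  Position 6 ('e'): no match needed
  Position 7 ('e'): no match needed
All 3 characters matched => is a subsequence

1


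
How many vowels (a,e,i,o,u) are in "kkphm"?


Input: kkphm
Checking each character:
  'k' at position 0: consonant
  'k' at position 1: consonant
  'p' at position 2: consonant
  'h' at position 3: consonant
  'm' at position 4: consonant
Total vowels: 0

0


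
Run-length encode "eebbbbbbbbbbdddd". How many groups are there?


Input: eebbbbbbbbbbdddd
Scanning for consecutive runs:
  Group 1: 'e' x 2 (positions 0-1)
  Group 2: 'b' x 10 (positions 2-11)
  Group 3: 'd' x 4 (positions 12-15)
Total groups: 3

3


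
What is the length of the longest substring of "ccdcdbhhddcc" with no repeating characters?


Input: "ccdcdbhhddcc"
Sliding window (track last position of each char):
  Position 0 ('c'): window [0,0] length 1 -- new best
  Position 1 ('c'): repeat (last at 0), move window start to 1
  Position 1 ('c'): window [1,1] length 1
  Position 2 ('d'): window [1,2] length 2 -- new best
  Position 3 ('c'): repeat (last at 1), move window start to 2
  Position 3 ('c'): window [2,3] length 2
  Position 4 ('d'): repeat (last at 2), move window start to 3
  Position 4 ('d'): window [3,4] length 2
  Position 5 ('b'): window [3,5] length 3 -- new best
  Position 6 ('h'): window [3,6] length 4 -- new best
  Position 7 ('h'): repeat (last at 6), move window start to 7
  Position 7 ('h'): window [7,7] length 1
  Position 8 ('d'): window [7,8] length 2
  Position 9 ('d'): repeat (last at 8), move window start to 9
  Position 9 ('d'): window [9,9] length 1
  Position 10 ('c'): window [9,10] length 2
  Position 11 ('c'): repeat (last at 10), move window start to 11
  Position 11 ('c'): window [11,11] length 1
Longest substring with no repeats: "cdbh" with length 4

4
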